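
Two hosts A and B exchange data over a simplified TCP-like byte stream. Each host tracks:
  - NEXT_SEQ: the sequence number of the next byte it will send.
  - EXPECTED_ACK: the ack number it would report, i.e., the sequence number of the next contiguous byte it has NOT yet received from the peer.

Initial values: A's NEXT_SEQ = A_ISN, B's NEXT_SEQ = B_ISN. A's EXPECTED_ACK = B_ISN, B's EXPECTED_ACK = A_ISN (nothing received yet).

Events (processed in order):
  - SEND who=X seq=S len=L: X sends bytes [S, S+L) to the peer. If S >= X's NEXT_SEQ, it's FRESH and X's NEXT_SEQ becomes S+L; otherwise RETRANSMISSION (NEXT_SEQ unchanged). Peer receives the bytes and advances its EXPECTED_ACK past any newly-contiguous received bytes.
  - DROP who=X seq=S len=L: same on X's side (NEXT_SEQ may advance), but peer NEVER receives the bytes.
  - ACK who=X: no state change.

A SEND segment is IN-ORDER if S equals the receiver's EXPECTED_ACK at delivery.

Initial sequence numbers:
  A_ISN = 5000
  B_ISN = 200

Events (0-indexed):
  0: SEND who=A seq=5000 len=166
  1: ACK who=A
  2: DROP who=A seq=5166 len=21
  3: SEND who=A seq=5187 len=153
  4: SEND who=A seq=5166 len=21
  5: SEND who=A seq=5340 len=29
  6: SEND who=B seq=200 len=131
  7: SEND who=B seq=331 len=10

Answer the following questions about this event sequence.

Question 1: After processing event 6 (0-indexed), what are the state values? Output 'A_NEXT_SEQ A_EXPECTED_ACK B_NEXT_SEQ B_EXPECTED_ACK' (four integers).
After event 0: A_seq=5166 A_ack=200 B_seq=200 B_ack=5166
After event 1: A_seq=5166 A_ack=200 B_seq=200 B_ack=5166
After event 2: A_seq=5187 A_ack=200 B_seq=200 B_ack=5166
After event 3: A_seq=5340 A_ack=200 B_seq=200 B_ack=5166
After event 4: A_seq=5340 A_ack=200 B_seq=200 B_ack=5340
After event 5: A_seq=5369 A_ack=200 B_seq=200 B_ack=5369
After event 6: A_seq=5369 A_ack=331 B_seq=331 B_ack=5369

5369 331 331 5369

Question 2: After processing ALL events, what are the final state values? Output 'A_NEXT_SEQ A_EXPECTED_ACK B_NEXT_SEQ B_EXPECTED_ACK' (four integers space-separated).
After event 0: A_seq=5166 A_ack=200 B_seq=200 B_ack=5166
After event 1: A_seq=5166 A_ack=200 B_seq=200 B_ack=5166
After event 2: A_seq=5187 A_ack=200 B_seq=200 B_ack=5166
After event 3: A_seq=5340 A_ack=200 B_seq=200 B_ack=5166
After event 4: A_seq=5340 A_ack=200 B_seq=200 B_ack=5340
After event 5: A_seq=5369 A_ack=200 B_seq=200 B_ack=5369
After event 6: A_seq=5369 A_ack=331 B_seq=331 B_ack=5369
After event 7: A_seq=5369 A_ack=341 B_seq=341 B_ack=5369

Answer: 5369 341 341 5369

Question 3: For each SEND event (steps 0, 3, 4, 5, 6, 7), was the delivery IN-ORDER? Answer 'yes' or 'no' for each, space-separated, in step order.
Step 0: SEND seq=5000 -> in-order
Step 3: SEND seq=5187 -> out-of-order
Step 4: SEND seq=5166 -> in-order
Step 5: SEND seq=5340 -> in-order
Step 6: SEND seq=200 -> in-order
Step 7: SEND seq=331 -> in-order

Answer: yes no yes yes yes yes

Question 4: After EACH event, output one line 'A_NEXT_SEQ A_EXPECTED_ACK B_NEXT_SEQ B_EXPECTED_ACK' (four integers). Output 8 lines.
5166 200 200 5166
5166 200 200 5166
5187 200 200 5166
5340 200 200 5166
5340 200 200 5340
5369 200 200 5369
5369 331 331 5369
5369 341 341 5369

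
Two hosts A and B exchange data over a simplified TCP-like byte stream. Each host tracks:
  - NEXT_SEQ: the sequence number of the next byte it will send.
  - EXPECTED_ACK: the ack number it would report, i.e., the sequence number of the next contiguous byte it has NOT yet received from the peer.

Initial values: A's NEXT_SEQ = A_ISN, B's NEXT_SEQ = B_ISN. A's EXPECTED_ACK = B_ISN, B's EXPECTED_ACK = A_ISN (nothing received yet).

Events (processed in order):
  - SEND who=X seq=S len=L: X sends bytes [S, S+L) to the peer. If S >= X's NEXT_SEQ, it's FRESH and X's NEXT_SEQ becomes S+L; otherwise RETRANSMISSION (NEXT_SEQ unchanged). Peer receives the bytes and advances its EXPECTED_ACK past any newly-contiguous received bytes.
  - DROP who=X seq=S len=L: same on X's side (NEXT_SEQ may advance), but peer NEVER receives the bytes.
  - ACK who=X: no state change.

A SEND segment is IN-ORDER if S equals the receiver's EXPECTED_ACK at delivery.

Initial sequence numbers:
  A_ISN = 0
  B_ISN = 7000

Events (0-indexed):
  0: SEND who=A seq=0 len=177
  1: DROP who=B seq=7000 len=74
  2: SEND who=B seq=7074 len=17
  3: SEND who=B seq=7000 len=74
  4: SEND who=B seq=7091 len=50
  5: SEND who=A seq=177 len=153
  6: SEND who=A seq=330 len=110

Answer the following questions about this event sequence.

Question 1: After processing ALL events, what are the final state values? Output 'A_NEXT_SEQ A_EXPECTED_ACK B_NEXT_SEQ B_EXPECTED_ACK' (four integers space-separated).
Answer: 440 7141 7141 440

Derivation:
After event 0: A_seq=177 A_ack=7000 B_seq=7000 B_ack=177
After event 1: A_seq=177 A_ack=7000 B_seq=7074 B_ack=177
After event 2: A_seq=177 A_ack=7000 B_seq=7091 B_ack=177
After event 3: A_seq=177 A_ack=7091 B_seq=7091 B_ack=177
After event 4: A_seq=177 A_ack=7141 B_seq=7141 B_ack=177
After event 5: A_seq=330 A_ack=7141 B_seq=7141 B_ack=330
After event 6: A_seq=440 A_ack=7141 B_seq=7141 B_ack=440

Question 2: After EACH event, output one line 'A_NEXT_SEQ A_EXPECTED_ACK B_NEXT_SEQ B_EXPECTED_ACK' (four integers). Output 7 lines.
177 7000 7000 177
177 7000 7074 177
177 7000 7091 177
177 7091 7091 177
177 7141 7141 177
330 7141 7141 330
440 7141 7141 440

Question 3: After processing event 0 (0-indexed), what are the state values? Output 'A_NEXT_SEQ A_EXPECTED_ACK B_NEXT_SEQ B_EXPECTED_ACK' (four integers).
After event 0: A_seq=177 A_ack=7000 B_seq=7000 B_ack=177

177 7000 7000 177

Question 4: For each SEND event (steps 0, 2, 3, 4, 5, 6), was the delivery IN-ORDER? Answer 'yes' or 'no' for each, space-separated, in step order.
Answer: yes no yes yes yes yes

Derivation:
Step 0: SEND seq=0 -> in-order
Step 2: SEND seq=7074 -> out-of-order
Step 3: SEND seq=7000 -> in-order
Step 4: SEND seq=7091 -> in-order
Step 5: SEND seq=177 -> in-order
Step 6: SEND seq=330 -> in-order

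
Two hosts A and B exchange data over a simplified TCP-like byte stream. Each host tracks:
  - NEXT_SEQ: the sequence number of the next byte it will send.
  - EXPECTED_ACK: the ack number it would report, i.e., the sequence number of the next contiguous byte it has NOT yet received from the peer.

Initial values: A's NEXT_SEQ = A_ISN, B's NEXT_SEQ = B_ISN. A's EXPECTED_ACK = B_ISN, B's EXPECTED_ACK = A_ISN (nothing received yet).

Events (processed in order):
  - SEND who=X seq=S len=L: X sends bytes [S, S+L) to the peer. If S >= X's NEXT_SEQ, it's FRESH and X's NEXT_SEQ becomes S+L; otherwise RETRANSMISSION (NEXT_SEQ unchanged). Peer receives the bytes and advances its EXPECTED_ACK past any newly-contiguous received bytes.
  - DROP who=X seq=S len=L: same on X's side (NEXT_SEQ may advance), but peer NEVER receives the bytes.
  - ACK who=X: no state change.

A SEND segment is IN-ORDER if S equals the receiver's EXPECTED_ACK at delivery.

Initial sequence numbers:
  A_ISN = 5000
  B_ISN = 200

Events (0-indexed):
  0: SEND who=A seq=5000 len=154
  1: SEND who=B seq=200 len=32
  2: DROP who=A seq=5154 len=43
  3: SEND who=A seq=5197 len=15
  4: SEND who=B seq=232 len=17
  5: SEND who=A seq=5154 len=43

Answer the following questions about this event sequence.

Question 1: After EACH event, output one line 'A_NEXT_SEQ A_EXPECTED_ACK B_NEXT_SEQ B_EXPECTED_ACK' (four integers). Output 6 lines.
5154 200 200 5154
5154 232 232 5154
5197 232 232 5154
5212 232 232 5154
5212 249 249 5154
5212 249 249 5212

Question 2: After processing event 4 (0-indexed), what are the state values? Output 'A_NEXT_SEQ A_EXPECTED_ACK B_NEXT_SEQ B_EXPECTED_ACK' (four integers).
After event 0: A_seq=5154 A_ack=200 B_seq=200 B_ack=5154
After event 1: A_seq=5154 A_ack=232 B_seq=232 B_ack=5154
After event 2: A_seq=5197 A_ack=232 B_seq=232 B_ack=5154
After event 3: A_seq=5212 A_ack=232 B_seq=232 B_ack=5154
After event 4: A_seq=5212 A_ack=249 B_seq=249 B_ack=5154

5212 249 249 5154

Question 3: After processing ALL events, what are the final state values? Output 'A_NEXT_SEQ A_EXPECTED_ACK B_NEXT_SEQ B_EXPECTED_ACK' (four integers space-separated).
After event 0: A_seq=5154 A_ack=200 B_seq=200 B_ack=5154
After event 1: A_seq=5154 A_ack=232 B_seq=232 B_ack=5154
After event 2: A_seq=5197 A_ack=232 B_seq=232 B_ack=5154
After event 3: A_seq=5212 A_ack=232 B_seq=232 B_ack=5154
After event 4: A_seq=5212 A_ack=249 B_seq=249 B_ack=5154
After event 5: A_seq=5212 A_ack=249 B_seq=249 B_ack=5212

Answer: 5212 249 249 5212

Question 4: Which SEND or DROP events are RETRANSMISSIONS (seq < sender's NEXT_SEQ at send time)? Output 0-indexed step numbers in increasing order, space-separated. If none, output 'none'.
Step 0: SEND seq=5000 -> fresh
Step 1: SEND seq=200 -> fresh
Step 2: DROP seq=5154 -> fresh
Step 3: SEND seq=5197 -> fresh
Step 4: SEND seq=232 -> fresh
Step 5: SEND seq=5154 -> retransmit

Answer: 5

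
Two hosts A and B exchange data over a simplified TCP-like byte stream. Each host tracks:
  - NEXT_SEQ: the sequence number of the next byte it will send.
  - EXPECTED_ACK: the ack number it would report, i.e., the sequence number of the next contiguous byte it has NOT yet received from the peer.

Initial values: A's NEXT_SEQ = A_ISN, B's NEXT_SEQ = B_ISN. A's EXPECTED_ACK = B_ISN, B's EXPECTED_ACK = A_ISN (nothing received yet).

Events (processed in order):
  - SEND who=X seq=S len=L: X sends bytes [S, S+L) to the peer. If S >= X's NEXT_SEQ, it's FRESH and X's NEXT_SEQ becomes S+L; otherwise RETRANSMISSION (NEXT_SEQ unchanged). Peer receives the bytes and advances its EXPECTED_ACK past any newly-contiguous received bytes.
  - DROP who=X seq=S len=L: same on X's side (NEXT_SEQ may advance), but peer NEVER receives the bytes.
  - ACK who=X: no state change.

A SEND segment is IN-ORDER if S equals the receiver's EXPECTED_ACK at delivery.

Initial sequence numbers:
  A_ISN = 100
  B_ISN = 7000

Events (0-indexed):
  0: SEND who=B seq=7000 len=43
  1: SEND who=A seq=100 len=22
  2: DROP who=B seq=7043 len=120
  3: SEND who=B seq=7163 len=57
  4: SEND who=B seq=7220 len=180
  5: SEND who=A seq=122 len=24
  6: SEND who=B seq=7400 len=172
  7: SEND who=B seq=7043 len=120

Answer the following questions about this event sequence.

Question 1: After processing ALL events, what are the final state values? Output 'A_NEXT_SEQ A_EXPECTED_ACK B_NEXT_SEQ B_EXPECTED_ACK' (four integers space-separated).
After event 0: A_seq=100 A_ack=7043 B_seq=7043 B_ack=100
After event 1: A_seq=122 A_ack=7043 B_seq=7043 B_ack=122
After event 2: A_seq=122 A_ack=7043 B_seq=7163 B_ack=122
After event 3: A_seq=122 A_ack=7043 B_seq=7220 B_ack=122
After event 4: A_seq=122 A_ack=7043 B_seq=7400 B_ack=122
After event 5: A_seq=146 A_ack=7043 B_seq=7400 B_ack=146
After event 6: A_seq=146 A_ack=7043 B_seq=7572 B_ack=146
After event 7: A_seq=146 A_ack=7572 B_seq=7572 B_ack=146

Answer: 146 7572 7572 146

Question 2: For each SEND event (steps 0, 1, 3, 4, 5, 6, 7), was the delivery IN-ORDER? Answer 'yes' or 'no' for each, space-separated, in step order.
Step 0: SEND seq=7000 -> in-order
Step 1: SEND seq=100 -> in-order
Step 3: SEND seq=7163 -> out-of-order
Step 4: SEND seq=7220 -> out-of-order
Step 5: SEND seq=122 -> in-order
Step 6: SEND seq=7400 -> out-of-order
Step 7: SEND seq=7043 -> in-order

Answer: yes yes no no yes no yes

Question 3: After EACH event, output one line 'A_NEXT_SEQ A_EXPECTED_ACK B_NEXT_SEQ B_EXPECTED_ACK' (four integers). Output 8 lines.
100 7043 7043 100
122 7043 7043 122
122 7043 7163 122
122 7043 7220 122
122 7043 7400 122
146 7043 7400 146
146 7043 7572 146
146 7572 7572 146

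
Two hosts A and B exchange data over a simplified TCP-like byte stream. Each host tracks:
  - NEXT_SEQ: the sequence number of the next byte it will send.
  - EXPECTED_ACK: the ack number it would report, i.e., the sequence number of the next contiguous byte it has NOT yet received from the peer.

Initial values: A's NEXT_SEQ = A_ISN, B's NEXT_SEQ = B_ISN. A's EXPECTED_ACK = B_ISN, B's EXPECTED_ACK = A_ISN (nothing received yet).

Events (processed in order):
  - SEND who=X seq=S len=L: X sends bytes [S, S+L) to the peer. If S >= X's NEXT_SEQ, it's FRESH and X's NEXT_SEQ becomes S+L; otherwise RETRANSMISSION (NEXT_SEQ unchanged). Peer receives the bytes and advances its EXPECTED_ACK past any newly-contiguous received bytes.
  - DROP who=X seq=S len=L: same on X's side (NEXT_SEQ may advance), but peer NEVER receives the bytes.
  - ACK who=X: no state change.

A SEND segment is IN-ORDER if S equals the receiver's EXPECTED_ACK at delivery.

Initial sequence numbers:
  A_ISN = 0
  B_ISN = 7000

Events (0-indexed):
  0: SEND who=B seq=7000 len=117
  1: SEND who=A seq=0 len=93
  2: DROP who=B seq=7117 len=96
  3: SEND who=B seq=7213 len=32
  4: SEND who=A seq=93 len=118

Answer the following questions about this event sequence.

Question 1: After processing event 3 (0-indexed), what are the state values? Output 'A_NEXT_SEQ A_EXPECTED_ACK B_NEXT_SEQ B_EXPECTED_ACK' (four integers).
After event 0: A_seq=0 A_ack=7117 B_seq=7117 B_ack=0
After event 1: A_seq=93 A_ack=7117 B_seq=7117 B_ack=93
After event 2: A_seq=93 A_ack=7117 B_seq=7213 B_ack=93
After event 3: A_seq=93 A_ack=7117 B_seq=7245 B_ack=93

93 7117 7245 93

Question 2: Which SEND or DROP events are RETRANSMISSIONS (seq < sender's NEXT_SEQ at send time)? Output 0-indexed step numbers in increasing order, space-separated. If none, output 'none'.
Step 0: SEND seq=7000 -> fresh
Step 1: SEND seq=0 -> fresh
Step 2: DROP seq=7117 -> fresh
Step 3: SEND seq=7213 -> fresh
Step 4: SEND seq=93 -> fresh

Answer: none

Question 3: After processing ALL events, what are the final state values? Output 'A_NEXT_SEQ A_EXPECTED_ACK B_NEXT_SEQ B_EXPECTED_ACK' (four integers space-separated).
After event 0: A_seq=0 A_ack=7117 B_seq=7117 B_ack=0
After event 1: A_seq=93 A_ack=7117 B_seq=7117 B_ack=93
After event 2: A_seq=93 A_ack=7117 B_seq=7213 B_ack=93
After event 3: A_seq=93 A_ack=7117 B_seq=7245 B_ack=93
After event 4: A_seq=211 A_ack=7117 B_seq=7245 B_ack=211

Answer: 211 7117 7245 211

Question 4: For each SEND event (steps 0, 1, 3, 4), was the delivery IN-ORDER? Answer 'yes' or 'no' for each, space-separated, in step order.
Step 0: SEND seq=7000 -> in-order
Step 1: SEND seq=0 -> in-order
Step 3: SEND seq=7213 -> out-of-order
Step 4: SEND seq=93 -> in-order

Answer: yes yes no yes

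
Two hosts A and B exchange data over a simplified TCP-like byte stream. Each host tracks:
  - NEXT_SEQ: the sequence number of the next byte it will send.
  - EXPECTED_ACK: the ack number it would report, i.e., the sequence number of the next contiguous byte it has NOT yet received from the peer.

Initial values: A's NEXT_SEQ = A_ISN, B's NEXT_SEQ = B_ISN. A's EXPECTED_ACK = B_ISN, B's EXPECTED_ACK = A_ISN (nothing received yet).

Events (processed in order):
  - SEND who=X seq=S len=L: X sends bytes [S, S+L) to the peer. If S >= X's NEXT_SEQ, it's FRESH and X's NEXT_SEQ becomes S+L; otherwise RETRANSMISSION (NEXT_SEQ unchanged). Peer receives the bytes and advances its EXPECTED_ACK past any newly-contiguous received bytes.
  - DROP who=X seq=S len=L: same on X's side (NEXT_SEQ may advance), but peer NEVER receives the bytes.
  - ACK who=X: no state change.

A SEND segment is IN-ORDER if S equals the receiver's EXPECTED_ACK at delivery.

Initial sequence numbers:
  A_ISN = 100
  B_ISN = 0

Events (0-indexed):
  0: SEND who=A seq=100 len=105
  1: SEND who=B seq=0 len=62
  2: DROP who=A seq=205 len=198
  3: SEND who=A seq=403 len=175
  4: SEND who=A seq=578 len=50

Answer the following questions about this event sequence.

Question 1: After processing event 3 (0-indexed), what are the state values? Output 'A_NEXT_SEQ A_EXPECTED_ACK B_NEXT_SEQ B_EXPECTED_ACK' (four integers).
After event 0: A_seq=205 A_ack=0 B_seq=0 B_ack=205
After event 1: A_seq=205 A_ack=62 B_seq=62 B_ack=205
After event 2: A_seq=403 A_ack=62 B_seq=62 B_ack=205
After event 3: A_seq=578 A_ack=62 B_seq=62 B_ack=205

578 62 62 205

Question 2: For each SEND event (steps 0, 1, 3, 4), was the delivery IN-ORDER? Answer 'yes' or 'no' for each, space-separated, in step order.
Answer: yes yes no no

Derivation:
Step 0: SEND seq=100 -> in-order
Step 1: SEND seq=0 -> in-order
Step 3: SEND seq=403 -> out-of-order
Step 4: SEND seq=578 -> out-of-order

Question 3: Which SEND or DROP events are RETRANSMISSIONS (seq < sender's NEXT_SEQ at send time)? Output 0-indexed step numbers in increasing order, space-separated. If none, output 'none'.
Answer: none

Derivation:
Step 0: SEND seq=100 -> fresh
Step 1: SEND seq=0 -> fresh
Step 2: DROP seq=205 -> fresh
Step 3: SEND seq=403 -> fresh
Step 4: SEND seq=578 -> fresh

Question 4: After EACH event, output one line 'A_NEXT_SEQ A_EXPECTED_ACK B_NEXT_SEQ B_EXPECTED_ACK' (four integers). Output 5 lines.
205 0 0 205
205 62 62 205
403 62 62 205
578 62 62 205
628 62 62 205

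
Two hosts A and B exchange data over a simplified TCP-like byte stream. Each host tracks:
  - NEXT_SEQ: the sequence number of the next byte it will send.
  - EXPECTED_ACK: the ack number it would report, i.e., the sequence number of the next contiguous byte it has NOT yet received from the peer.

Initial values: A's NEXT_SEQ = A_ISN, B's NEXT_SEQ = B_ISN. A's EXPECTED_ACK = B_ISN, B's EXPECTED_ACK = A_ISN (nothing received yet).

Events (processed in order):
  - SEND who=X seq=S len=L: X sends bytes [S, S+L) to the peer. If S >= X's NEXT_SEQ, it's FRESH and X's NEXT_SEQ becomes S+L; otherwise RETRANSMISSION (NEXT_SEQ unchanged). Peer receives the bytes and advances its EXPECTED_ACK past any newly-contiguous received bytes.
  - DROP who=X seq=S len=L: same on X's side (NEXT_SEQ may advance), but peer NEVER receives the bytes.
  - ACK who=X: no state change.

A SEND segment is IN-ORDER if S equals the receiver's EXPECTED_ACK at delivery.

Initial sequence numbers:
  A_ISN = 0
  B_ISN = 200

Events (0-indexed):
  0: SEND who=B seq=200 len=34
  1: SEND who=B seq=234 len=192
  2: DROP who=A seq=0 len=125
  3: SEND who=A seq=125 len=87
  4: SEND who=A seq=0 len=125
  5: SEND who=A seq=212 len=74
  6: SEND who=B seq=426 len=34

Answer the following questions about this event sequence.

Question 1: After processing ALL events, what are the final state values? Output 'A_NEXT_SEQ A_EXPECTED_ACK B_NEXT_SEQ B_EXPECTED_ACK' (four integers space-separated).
Answer: 286 460 460 286

Derivation:
After event 0: A_seq=0 A_ack=234 B_seq=234 B_ack=0
After event 1: A_seq=0 A_ack=426 B_seq=426 B_ack=0
After event 2: A_seq=125 A_ack=426 B_seq=426 B_ack=0
After event 3: A_seq=212 A_ack=426 B_seq=426 B_ack=0
After event 4: A_seq=212 A_ack=426 B_seq=426 B_ack=212
After event 5: A_seq=286 A_ack=426 B_seq=426 B_ack=286
After event 6: A_seq=286 A_ack=460 B_seq=460 B_ack=286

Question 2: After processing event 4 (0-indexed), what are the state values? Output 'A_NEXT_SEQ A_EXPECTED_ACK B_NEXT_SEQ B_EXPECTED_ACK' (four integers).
After event 0: A_seq=0 A_ack=234 B_seq=234 B_ack=0
After event 1: A_seq=0 A_ack=426 B_seq=426 B_ack=0
After event 2: A_seq=125 A_ack=426 B_seq=426 B_ack=0
After event 3: A_seq=212 A_ack=426 B_seq=426 B_ack=0
After event 4: A_seq=212 A_ack=426 B_seq=426 B_ack=212

212 426 426 212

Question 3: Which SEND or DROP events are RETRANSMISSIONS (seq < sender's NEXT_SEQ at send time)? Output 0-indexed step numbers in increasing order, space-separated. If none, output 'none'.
Step 0: SEND seq=200 -> fresh
Step 1: SEND seq=234 -> fresh
Step 2: DROP seq=0 -> fresh
Step 3: SEND seq=125 -> fresh
Step 4: SEND seq=0 -> retransmit
Step 5: SEND seq=212 -> fresh
Step 6: SEND seq=426 -> fresh

Answer: 4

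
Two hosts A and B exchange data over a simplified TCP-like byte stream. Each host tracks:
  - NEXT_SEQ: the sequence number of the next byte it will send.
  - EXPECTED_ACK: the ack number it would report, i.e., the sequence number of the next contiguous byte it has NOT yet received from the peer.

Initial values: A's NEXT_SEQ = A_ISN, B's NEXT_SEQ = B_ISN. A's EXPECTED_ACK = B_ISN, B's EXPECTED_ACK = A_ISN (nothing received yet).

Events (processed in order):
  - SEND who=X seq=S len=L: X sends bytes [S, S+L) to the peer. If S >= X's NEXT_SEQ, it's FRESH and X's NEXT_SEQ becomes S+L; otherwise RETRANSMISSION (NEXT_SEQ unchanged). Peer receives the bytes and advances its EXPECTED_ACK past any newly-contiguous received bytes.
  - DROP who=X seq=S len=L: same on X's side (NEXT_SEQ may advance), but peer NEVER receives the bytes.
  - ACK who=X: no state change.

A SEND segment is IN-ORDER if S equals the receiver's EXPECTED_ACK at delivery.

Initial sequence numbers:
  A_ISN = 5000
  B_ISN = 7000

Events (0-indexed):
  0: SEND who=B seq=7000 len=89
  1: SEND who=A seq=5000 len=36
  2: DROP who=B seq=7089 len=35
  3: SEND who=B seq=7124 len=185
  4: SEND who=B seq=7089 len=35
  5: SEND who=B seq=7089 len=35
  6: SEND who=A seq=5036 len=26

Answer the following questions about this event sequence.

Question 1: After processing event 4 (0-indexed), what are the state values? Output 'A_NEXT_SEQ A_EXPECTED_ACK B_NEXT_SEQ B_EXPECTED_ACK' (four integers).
After event 0: A_seq=5000 A_ack=7089 B_seq=7089 B_ack=5000
After event 1: A_seq=5036 A_ack=7089 B_seq=7089 B_ack=5036
After event 2: A_seq=5036 A_ack=7089 B_seq=7124 B_ack=5036
After event 3: A_seq=5036 A_ack=7089 B_seq=7309 B_ack=5036
After event 4: A_seq=5036 A_ack=7309 B_seq=7309 B_ack=5036

5036 7309 7309 5036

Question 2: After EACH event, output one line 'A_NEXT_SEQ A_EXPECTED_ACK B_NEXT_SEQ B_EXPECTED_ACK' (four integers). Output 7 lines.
5000 7089 7089 5000
5036 7089 7089 5036
5036 7089 7124 5036
5036 7089 7309 5036
5036 7309 7309 5036
5036 7309 7309 5036
5062 7309 7309 5062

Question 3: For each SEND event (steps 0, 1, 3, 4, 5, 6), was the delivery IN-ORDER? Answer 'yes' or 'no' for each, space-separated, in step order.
Answer: yes yes no yes no yes

Derivation:
Step 0: SEND seq=7000 -> in-order
Step 1: SEND seq=5000 -> in-order
Step 3: SEND seq=7124 -> out-of-order
Step 4: SEND seq=7089 -> in-order
Step 5: SEND seq=7089 -> out-of-order
Step 6: SEND seq=5036 -> in-order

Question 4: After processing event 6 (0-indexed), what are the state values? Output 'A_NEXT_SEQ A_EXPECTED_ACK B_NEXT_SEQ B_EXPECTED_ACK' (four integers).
After event 0: A_seq=5000 A_ack=7089 B_seq=7089 B_ack=5000
After event 1: A_seq=5036 A_ack=7089 B_seq=7089 B_ack=5036
After event 2: A_seq=5036 A_ack=7089 B_seq=7124 B_ack=5036
After event 3: A_seq=5036 A_ack=7089 B_seq=7309 B_ack=5036
After event 4: A_seq=5036 A_ack=7309 B_seq=7309 B_ack=5036
After event 5: A_seq=5036 A_ack=7309 B_seq=7309 B_ack=5036
After event 6: A_seq=5062 A_ack=7309 B_seq=7309 B_ack=5062

5062 7309 7309 5062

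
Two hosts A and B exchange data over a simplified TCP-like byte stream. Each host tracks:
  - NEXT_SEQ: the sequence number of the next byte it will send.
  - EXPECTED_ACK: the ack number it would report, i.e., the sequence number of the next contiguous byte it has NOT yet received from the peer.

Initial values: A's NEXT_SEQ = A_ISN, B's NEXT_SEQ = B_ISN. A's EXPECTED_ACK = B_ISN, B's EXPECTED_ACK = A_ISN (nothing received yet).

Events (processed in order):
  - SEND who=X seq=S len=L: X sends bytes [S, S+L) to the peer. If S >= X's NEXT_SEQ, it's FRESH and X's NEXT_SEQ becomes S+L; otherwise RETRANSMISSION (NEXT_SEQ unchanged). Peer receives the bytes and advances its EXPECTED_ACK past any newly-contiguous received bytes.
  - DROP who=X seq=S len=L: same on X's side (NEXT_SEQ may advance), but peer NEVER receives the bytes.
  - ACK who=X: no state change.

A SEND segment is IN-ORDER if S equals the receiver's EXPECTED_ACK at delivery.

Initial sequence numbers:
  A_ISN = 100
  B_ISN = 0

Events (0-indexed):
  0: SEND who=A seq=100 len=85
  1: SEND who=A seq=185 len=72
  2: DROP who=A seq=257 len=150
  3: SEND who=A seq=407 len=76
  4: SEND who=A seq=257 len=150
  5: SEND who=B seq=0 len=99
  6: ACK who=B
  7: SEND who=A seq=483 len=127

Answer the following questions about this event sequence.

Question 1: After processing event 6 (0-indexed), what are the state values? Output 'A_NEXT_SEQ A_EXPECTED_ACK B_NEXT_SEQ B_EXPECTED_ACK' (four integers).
After event 0: A_seq=185 A_ack=0 B_seq=0 B_ack=185
After event 1: A_seq=257 A_ack=0 B_seq=0 B_ack=257
After event 2: A_seq=407 A_ack=0 B_seq=0 B_ack=257
After event 3: A_seq=483 A_ack=0 B_seq=0 B_ack=257
After event 4: A_seq=483 A_ack=0 B_seq=0 B_ack=483
After event 5: A_seq=483 A_ack=99 B_seq=99 B_ack=483
After event 6: A_seq=483 A_ack=99 B_seq=99 B_ack=483

483 99 99 483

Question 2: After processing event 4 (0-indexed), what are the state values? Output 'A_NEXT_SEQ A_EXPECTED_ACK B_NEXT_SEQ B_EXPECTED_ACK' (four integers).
After event 0: A_seq=185 A_ack=0 B_seq=0 B_ack=185
After event 1: A_seq=257 A_ack=0 B_seq=0 B_ack=257
After event 2: A_seq=407 A_ack=0 B_seq=0 B_ack=257
After event 3: A_seq=483 A_ack=0 B_seq=0 B_ack=257
After event 4: A_seq=483 A_ack=0 B_seq=0 B_ack=483

483 0 0 483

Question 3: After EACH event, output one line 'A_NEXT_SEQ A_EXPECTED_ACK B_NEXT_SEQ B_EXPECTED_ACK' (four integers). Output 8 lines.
185 0 0 185
257 0 0 257
407 0 0 257
483 0 0 257
483 0 0 483
483 99 99 483
483 99 99 483
610 99 99 610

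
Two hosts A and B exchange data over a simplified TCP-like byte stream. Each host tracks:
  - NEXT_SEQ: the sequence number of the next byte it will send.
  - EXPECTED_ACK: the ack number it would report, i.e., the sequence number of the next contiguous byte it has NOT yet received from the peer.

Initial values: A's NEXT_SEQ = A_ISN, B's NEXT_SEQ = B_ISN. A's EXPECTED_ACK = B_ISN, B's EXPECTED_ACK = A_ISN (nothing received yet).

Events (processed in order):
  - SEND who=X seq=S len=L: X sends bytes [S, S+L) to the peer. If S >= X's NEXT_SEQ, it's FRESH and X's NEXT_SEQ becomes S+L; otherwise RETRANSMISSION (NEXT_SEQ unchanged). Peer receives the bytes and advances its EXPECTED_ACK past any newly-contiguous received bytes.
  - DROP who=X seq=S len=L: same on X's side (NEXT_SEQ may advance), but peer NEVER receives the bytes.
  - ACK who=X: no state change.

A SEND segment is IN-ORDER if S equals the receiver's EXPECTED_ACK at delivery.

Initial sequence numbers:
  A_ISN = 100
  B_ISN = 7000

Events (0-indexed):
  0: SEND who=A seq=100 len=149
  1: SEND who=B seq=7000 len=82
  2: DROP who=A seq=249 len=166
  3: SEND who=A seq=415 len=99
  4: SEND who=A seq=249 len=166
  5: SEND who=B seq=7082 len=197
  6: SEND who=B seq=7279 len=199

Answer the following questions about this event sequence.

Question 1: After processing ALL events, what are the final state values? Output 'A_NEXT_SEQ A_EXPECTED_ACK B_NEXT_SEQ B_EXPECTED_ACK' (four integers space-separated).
Answer: 514 7478 7478 514

Derivation:
After event 0: A_seq=249 A_ack=7000 B_seq=7000 B_ack=249
After event 1: A_seq=249 A_ack=7082 B_seq=7082 B_ack=249
After event 2: A_seq=415 A_ack=7082 B_seq=7082 B_ack=249
After event 3: A_seq=514 A_ack=7082 B_seq=7082 B_ack=249
After event 4: A_seq=514 A_ack=7082 B_seq=7082 B_ack=514
After event 5: A_seq=514 A_ack=7279 B_seq=7279 B_ack=514
After event 6: A_seq=514 A_ack=7478 B_seq=7478 B_ack=514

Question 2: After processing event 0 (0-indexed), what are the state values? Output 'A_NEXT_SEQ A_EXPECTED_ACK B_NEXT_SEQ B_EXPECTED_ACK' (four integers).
After event 0: A_seq=249 A_ack=7000 B_seq=7000 B_ack=249

249 7000 7000 249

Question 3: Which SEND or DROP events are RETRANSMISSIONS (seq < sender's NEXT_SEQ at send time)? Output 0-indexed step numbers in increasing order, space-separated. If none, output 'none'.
Step 0: SEND seq=100 -> fresh
Step 1: SEND seq=7000 -> fresh
Step 2: DROP seq=249 -> fresh
Step 3: SEND seq=415 -> fresh
Step 4: SEND seq=249 -> retransmit
Step 5: SEND seq=7082 -> fresh
Step 6: SEND seq=7279 -> fresh

Answer: 4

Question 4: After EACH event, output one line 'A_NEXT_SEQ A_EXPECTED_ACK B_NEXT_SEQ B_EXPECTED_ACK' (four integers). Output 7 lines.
249 7000 7000 249
249 7082 7082 249
415 7082 7082 249
514 7082 7082 249
514 7082 7082 514
514 7279 7279 514
514 7478 7478 514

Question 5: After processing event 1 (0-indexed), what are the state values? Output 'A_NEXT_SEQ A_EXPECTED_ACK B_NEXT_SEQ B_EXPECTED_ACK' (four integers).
After event 0: A_seq=249 A_ack=7000 B_seq=7000 B_ack=249
After event 1: A_seq=249 A_ack=7082 B_seq=7082 B_ack=249

249 7082 7082 249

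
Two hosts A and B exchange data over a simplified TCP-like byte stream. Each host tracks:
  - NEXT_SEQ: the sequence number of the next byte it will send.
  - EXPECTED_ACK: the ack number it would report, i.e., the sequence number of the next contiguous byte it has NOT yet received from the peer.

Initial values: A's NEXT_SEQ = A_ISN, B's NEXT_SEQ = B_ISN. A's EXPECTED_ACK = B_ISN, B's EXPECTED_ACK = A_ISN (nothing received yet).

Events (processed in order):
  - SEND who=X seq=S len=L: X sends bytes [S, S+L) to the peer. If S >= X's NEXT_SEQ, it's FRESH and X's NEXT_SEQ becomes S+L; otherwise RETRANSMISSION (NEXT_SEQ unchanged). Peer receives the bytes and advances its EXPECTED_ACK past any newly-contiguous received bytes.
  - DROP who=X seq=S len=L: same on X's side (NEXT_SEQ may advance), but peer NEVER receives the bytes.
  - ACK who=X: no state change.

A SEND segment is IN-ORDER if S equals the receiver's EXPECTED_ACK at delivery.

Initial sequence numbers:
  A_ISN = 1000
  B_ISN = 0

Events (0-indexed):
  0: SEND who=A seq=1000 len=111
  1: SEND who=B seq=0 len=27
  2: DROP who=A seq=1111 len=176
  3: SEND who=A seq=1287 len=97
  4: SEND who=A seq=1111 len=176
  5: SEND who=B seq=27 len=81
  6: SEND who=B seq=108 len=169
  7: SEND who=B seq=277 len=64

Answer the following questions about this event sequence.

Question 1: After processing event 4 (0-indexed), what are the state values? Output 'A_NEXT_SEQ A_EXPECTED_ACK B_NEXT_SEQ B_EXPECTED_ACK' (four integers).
After event 0: A_seq=1111 A_ack=0 B_seq=0 B_ack=1111
After event 1: A_seq=1111 A_ack=27 B_seq=27 B_ack=1111
After event 2: A_seq=1287 A_ack=27 B_seq=27 B_ack=1111
After event 3: A_seq=1384 A_ack=27 B_seq=27 B_ack=1111
After event 4: A_seq=1384 A_ack=27 B_seq=27 B_ack=1384

1384 27 27 1384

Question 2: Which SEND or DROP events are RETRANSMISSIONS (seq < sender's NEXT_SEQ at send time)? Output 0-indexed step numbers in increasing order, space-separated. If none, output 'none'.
Answer: 4

Derivation:
Step 0: SEND seq=1000 -> fresh
Step 1: SEND seq=0 -> fresh
Step 2: DROP seq=1111 -> fresh
Step 3: SEND seq=1287 -> fresh
Step 4: SEND seq=1111 -> retransmit
Step 5: SEND seq=27 -> fresh
Step 6: SEND seq=108 -> fresh
Step 7: SEND seq=277 -> fresh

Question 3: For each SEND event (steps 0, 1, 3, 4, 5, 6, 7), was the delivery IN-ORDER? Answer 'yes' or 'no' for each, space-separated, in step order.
Step 0: SEND seq=1000 -> in-order
Step 1: SEND seq=0 -> in-order
Step 3: SEND seq=1287 -> out-of-order
Step 4: SEND seq=1111 -> in-order
Step 5: SEND seq=27 -> in-order
Step 6: SEND seq=108 -> in-order
Step 7: SEND seq=277 -> in-order

Answer: yes yes no yes yes yes yes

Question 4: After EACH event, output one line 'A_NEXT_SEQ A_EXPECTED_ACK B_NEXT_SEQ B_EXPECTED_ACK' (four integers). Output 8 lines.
1111 0 0 1111
1111 27 27 1111
1287 27 27 1111
1384 27 27 1111
1384 27 27 1384
1384 108 108 1384
1384 277 277 1384
1384 341 341 1384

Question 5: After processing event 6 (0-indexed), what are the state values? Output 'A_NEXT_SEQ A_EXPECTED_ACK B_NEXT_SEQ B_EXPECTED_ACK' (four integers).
After event 0: A_seq=1111 A_ack=0 B_seq=0 B_ack=1111
After event 1: A_seq=1111 A_ack=27 B_seq=27 B_ack=1111
After event 2: A_seq=1287 A_ack=27 B_seq=27 B_ack=1111
After event 3: A_seq=1384 A_ack=27 B_seq=27 B_ack=1111
After event 4: A_seq=1384 A_ack=27 B_seq=27 B_ack=1384
After event 5: A_seq=1384 A_ack=108 B_seq=108 B_ack=1384
After event 6: A_seq=1384 A_ack=277 B_seq=277 B_ack=1384

1384 277 277 1384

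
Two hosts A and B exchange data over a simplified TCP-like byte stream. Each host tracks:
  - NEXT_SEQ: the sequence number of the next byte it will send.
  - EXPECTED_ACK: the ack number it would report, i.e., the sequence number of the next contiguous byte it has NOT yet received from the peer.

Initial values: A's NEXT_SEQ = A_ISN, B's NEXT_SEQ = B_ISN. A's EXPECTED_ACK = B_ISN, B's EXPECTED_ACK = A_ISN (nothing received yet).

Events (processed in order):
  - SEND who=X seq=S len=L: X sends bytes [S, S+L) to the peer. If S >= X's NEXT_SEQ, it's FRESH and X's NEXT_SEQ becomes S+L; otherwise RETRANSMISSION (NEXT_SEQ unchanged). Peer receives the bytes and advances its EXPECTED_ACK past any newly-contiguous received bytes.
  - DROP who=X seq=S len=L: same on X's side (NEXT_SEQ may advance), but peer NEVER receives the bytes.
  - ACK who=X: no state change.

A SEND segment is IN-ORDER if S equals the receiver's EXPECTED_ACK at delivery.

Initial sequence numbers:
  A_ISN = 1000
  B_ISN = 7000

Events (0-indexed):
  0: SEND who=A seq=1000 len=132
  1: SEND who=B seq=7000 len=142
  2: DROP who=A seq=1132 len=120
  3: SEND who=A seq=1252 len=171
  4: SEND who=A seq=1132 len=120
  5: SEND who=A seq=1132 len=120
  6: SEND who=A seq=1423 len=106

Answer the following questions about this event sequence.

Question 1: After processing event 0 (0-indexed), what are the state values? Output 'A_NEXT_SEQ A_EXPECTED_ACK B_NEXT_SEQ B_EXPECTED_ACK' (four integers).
After event 0: A_seq=1132 A_ack=7000 B_seq=7000 B_ack=1132

1132 7000 7000 1132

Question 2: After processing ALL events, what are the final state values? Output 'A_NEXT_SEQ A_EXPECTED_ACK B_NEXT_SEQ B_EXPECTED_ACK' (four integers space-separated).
After event 0: A_seq=1132 A_ack=7000 B_seq=7000 B_ack=1132
After event 1: A_seq=1132 A_ack=7142 B_seq=7142 B_ack=1132
After event 2: A_seq=1252 A_ack=7142 B_seq=7142 B_ack=1132
After event 3: A_seq=1423 A_ack=7142 B_seq=7142 B_ack=1132
After event 4: A_seq=1423 A_ack=7142 B_seq=7142 B_ack=1423
After event 5: A_seq=1423 A_ack=7142 B_seq=7142 B_ack=1423
After event 6: A_seq=1529 A_ack=7142 B_seq=7142 B_ack=1529

Answer: 1529 7142 7142 1529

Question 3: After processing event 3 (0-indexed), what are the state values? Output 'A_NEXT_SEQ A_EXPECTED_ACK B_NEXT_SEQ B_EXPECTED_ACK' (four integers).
After event 0: A_seq=1132 A_ack=7000 B_seq=7000 B_ack=1132
After event 1: A_seq=1132 A_ack=7142 B_seq=7142 B_ack=1132
After event 2: A_seq=1252 A_ack=7142 B_seq=7142 B_ack=1132
After event 3: A_seq=1423 A_ack=7142 B_seq=7142 B_ack=1132

1423 7142 7142 1132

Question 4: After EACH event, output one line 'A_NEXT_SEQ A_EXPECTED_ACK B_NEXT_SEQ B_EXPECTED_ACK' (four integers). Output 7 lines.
1132 7000 7000 1132
1132 7142 7142 1132
1252 7142 7142 1132
1423 7142 7142 1132
1423 7142 7142 1423
1423 7142 7142 1423
1529 7142 7142 1529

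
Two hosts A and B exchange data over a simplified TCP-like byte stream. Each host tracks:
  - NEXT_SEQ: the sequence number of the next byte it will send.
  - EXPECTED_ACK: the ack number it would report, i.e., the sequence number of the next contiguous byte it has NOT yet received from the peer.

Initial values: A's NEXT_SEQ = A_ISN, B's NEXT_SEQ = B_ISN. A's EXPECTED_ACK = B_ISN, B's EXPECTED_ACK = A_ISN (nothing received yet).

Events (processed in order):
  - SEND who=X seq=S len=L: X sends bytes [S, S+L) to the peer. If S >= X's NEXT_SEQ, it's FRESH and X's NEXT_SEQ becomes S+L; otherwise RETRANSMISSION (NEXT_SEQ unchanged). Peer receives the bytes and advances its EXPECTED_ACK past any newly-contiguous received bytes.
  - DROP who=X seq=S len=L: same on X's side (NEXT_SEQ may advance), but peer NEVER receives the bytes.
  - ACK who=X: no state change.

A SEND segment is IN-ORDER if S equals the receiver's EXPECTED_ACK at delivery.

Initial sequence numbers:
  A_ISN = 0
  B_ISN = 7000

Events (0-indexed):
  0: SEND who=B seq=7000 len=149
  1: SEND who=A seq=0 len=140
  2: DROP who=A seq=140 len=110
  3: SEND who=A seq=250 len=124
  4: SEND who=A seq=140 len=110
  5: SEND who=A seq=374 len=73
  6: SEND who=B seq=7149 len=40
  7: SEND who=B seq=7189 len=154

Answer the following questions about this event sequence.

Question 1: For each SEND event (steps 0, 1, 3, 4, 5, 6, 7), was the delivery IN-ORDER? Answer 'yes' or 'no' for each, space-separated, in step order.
Step 0: SEND seq=7000 -> in-order
Step 1: SEND seq=0 -> in-order
Step 3: SEND seq=250 -> out-of-order
Step 4: SEND seq=140 -> in-order
Step 5: SEND seq=374 -> in-order
Step 6: SEND seq=7149 -> in-order
Step 7: SEND seq=7189 -> in-order

Answer: yes yes no yes yes yes yes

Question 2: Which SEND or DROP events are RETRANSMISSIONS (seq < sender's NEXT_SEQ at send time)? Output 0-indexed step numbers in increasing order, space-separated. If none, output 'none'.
Answer: 4

Derivation:
Step 0: SEND seq=7000 -> fresh
Step 1: SEND seq=0 -> fresh
Step 2: DROP seq=140 -> fresh
Step 3: SEND seq=250 -> fresh
Step 4: SEND seq=140 -> retransmit
Step 5: SEND seq=374 -> fresh
Step 6: SEND seq=7149 -> fresh
Step 7: SEND seq=7189 -> fresh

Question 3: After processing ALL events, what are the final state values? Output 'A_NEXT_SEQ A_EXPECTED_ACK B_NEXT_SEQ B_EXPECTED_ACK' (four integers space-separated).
After event 0: A_seq=0 A_ack=7149 B_seq=7149 B_ack=0
After event 1: A_seq=140 A_ack=7149 B_seq=7149 B_ack=140
After event 2: A_seq=250 A_ack=7149 B_seq=7149 B_ack=140
After event 3: A_seq=374 A_ack=7149 B_seq=7149 B_ack=140
After event 4: A_seq=374 A_ack=7149 B_seq=7149 B_ack=374
After event 5: A_seq=447 A_ack=7149 B_seq=7149 B_ack=447
After event 6: A_seq=447 A_ack=7189 B_seq=7189 B_ack=447
After event 7: A_seq=447 A_ack=7343 B_seq=7343 B_ack=447

Answer: 447 7343 7343 447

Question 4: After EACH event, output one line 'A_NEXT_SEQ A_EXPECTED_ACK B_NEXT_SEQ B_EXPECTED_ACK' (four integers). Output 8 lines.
0 7149 7149 0
140 7149 7149 140
250 7149 7149 140
374 7149 7149 140
374 7149 7149 374
447 7149 7149 447
447 7189 7189 447
447 7343 7343 447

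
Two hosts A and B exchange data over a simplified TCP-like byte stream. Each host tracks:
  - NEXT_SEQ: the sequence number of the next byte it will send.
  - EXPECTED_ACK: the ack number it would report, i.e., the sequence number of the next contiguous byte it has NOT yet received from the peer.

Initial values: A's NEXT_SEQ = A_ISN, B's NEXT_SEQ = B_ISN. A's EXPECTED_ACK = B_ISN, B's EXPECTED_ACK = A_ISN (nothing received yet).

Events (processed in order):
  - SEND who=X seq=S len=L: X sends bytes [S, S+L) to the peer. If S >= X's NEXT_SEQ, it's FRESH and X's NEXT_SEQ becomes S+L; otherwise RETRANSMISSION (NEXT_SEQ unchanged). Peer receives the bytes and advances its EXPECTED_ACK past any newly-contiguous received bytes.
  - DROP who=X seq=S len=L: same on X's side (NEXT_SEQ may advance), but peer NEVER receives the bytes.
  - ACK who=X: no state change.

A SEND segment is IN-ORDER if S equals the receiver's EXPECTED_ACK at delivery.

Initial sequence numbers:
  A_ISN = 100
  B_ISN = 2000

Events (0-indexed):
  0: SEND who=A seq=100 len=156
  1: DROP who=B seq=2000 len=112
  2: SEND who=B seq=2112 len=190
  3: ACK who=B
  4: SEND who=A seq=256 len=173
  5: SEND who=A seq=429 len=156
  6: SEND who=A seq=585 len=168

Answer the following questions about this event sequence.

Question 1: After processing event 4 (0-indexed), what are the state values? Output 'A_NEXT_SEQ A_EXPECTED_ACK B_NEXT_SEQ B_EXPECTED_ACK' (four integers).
After event 0: A_seq=256 A_ack=2000 B_seq=2000 B_ack=256
After event 1: A_seq=256 A_ack=2000 B_seq=2112 B_ack=256
After event 2: A_seq=256 A_ack=2000 B_seq=2302 B_ack=256
After event 3: A_seq=256 A_ack=2000 B_seq=2302 B_ack=256
After event 4: A_seq=429 A_ack=2000 B_seq=2302 B_ack=429

429 2000 2302 429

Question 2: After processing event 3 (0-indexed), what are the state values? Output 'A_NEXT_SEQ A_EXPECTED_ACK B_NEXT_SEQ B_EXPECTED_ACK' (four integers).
After event 0: A_seq=256 A_ack=2000 B_seq=2000 B_ack=256
After event 1: A_seq=256 A_ack=2000 B_seq=2112 B_ack=256
After event 2: A_seq=256 A_ack=2000 B_seq=2302 B_ack=256
After event 3: A_seq=256 A_ack=2000 B_seq=2302 B_ack=256

256 2000 2302 256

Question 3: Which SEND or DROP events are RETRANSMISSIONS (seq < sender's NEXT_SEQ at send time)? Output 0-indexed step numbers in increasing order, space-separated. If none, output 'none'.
Answer: none

Derivation:
Step 0: SEND seq=100 -> fresh
Step 1: DROP seq=2000 -> fresh
Step 2: SEND seq=2112 -> fresh
Step 4: SEND seq=256 -> fresh
Step 5: SEND seq=429 -> fresh
Step 6: SEND seq=585 -> fresh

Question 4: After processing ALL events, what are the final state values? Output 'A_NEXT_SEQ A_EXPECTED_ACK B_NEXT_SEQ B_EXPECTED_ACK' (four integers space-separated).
Answer: 753 2000 2302 753

Derivation:
After event 0: A_seq=256 A_ack=2000 B_seq=2000 B_ack=256
After event 1: A_seq=256 A_ack=2000 B_seq=2112 B_ack=256
After event 2: A_seq=256 A_ack=2000 B_seq=2302 B_ack=256
After event 3: A_seq=256 A_ack=2000 B_seq=2302 B_ack=256
After event 4: A_seq=429 A_ack=2000 B_seq=2302 B_ack=429
After event 5: A_seq=585 A_ack=2000 B_seq=2302 B_ack=585
After event 6: A_seq=753 A_ack=2000 B_seq=2302 B_ack=753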